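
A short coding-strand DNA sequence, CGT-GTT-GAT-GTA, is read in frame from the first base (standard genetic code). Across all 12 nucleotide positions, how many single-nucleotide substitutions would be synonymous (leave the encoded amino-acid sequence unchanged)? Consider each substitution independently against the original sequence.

Codon 1 (CGT, Arg): 3 synonymous substitutions.
Codon 2 (GTT, Val): 3 synonymous substitutions.
Codon 3 (GAT, Asp): 1 synonymous substitution.
Codon 4 (GTA, Val): 3 synonymous substitutions.
Total: 3 + 3 + 1 + 3 = 10.

10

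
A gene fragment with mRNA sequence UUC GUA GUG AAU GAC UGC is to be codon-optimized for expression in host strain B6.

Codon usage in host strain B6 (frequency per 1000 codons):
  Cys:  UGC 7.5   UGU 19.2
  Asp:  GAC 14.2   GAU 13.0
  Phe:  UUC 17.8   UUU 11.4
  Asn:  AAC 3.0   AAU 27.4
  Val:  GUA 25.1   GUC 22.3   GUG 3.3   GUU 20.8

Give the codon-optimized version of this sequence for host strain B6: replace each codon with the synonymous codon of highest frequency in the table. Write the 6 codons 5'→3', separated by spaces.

Codon 1 (Phe): best is UUC at 17.8.
Codon 2 (Val): best is GUA at 25.1.
Codon 3 (Val): best is GUA at 25.1.
Codon 4 (Asn): best is AAU at 27.4.
Codon 5 (Asp): best is GAC at 14.2.
Codon 6 (Cys): best is UGU at 19.2.

UUC GUA GUA AAU GAC UGU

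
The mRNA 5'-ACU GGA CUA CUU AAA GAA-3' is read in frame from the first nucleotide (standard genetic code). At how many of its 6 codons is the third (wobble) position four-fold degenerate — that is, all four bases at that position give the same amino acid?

Codon 1 ACU (Thr): third position 4-fold.
Codon 2 GGA (Gly): third position 4-fold.
Codon 3 CUA (Leu): third position 4-fold.
Codon 4 CUU (Leu): third position 4-fold.
Codon 5 AAA (Lys): third position 2-fold.
Codon 6 GAA (Glu): third position 2-fold.
Four-fold degenerate third positions: 4.

4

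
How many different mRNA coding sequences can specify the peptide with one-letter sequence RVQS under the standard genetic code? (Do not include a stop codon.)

Arg: 6 codons.
Val: 4 codons.
Gln: 2 codons.
Ser: 6 codons.
6 × 4 × 2 × 6 = 288.

288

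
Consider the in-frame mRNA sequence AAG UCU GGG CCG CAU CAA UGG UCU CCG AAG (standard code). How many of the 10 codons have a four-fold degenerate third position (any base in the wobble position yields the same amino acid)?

Codon 1 AAG (Lys): third position 2-fold.
Codon 2 UCU (Ser): third position 4-fold.
Codon 3 GGG (Gly): third position 4-fold.
Codon 4 CCG (Pro): third position 4-fold.
Codon 5 CAU (His): third position 2-fold.
Codon 6 CAA (Gln): third position 2-fold.
Codon 7 UGG (Trp): third position 1-fold.
Codon 8 UCU (Ser): third position 4-fold.
Codon 9 CCG (Pro): third position 4-fold.
Codon 10 AAG (Lys): third position 2-fold.
Four-fold degenerate third positions: 5.

5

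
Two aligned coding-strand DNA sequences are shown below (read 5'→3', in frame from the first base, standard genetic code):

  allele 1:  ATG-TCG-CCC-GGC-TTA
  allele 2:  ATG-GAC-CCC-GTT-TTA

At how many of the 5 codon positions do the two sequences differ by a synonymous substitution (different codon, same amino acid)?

0

Codon 1: ATG Met / ATG Met — identical.
Codon 2: TCG Ser / GAC Asp — nonsynonymous.
Codon 3: CCC Pro / CCC Pro — identical.
Codon 4: GGC Gly / GTT Val — nonsynonymous.
Codon 5: TTA Leu / TTA Leu — identical.
Synonymous differences: 0.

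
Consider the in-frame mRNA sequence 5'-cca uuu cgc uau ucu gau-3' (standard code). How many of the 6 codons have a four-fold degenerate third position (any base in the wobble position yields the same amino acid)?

3

Codon 1 CCA (Pro): third position 4-fold.
Codon 2 UUU (Phe): third position 2-fold.
Codon 3 CGC (Arg): third position 4-fold.
Codon 4 UAU (Tyr): third position 2-fold.
Codon 5 UCU (Ser): third position 4-fold.
Codon 6 GAU (Asp): third position 2-fold.
Four-fold degenerate third positions: 3.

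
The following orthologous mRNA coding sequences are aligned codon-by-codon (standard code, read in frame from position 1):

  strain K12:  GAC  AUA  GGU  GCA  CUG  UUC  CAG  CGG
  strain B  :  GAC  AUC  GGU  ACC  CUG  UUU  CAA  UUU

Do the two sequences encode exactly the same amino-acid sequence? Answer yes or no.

no

Codon 1: GAC Asp / GAC Asp — identical.
Codon 2: AUA Ile / AUC Ile — synonymous.
Codon 3: GGU Gly / GGU Gly — identical.
Codon 4: GCA Ala / ACC Thr — nonsynonymous.
Codon 5: CUG Leu / CUG Leu — identical.
Codon 6: UUC Phe / UUU Phe — synonymous.
Codon 7: CAG Gln / CAA Gln — synonymous.
Codon 8: CGG Arg / UUU Phe — nonsynonymous.
Nonsynonymous differences: 2 → different protein.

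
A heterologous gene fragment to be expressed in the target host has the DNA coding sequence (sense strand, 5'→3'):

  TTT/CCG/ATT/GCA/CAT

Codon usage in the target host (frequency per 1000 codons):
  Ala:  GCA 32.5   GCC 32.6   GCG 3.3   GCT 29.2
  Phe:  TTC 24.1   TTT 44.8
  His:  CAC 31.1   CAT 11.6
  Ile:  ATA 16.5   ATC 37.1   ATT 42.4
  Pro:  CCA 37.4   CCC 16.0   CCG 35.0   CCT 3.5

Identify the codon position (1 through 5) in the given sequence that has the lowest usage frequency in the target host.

Codon 1 TTT (Phe): 44.8 per 1000.
Codon 2 CCG (Pro): 35.0 per 1000.
Codon 3 ATT (Ile): 42.4 per 1000.
Codon 4 GCA (Ala): 32.5 per 1000.
Codon 5 CAT (His): 11.6 per 1000.
Lowest frequency is 11.6 at codon 5.

5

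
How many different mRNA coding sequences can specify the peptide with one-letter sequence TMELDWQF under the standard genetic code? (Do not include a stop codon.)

384

Thr: 4 codons.
Met: 1 codon.
Glu: 2 codons.
Leu: 6 codons.
Asp: 2 codons.
Trp: 1 codon.
Gln: 2 codons.
Phe: 2 codons.
4 × 1 × 2 × 6 × 2 × 1 × 2 × 2 = 384.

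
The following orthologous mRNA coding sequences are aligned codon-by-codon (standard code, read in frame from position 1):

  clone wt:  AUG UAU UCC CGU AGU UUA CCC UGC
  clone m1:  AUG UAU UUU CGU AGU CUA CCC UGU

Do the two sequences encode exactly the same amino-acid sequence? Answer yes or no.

Codon 1: AUG Met / AUG Met — identical.
Codon 2: UAU Tyr / UAU Tyr — identical.
Codon 3: UCC Ser / UUU Phe — nonsynonymous.
Codon 4: CGU Arg / CGU Arg — identical.
Codon 5: AGU Ser / AGU Ser — identical.
Codon 6: UUA Leu / CUA Leu — synonymous.
Codon 7: CCC Pro / CCC Pro — identical.
Codon 8: UGC Cys / UGU Cys — synonymous.
Nonsynonymous differences: 1 → different protein.

no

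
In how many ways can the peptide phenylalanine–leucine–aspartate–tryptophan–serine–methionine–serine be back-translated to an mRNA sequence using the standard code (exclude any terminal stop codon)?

Phe: 2 codons.
Leu: 6 codons.
Asp: 2 codons.
Trp: 1 codon.
Ser: 6 codons.
Met: 1 codon.
Ser: 6 codons.
2 × 6 × 2 × 1 × 6 × 1 × 6 = 864.

864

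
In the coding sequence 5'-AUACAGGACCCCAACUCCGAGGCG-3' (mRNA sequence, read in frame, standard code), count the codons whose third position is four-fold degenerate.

Codon 1 AUA (Ile): third position 3-fold.
Codon 2 CAG (Gln): third position 2-fold.
Codon 3 GAC (Asp): third position 2-fold.
Codon 4 CCC (Pro): third position 4-fold.
Codon 5 AAC (Asn): third position 2-fold.
Codon 6 UCC (Ser): third position 4-fold.
Codon 7 GAG (Glu): third position 2-fold.
Codon 8 GCG (Ala): third position 4-fold.
Four-fold degenerate third positions: 3.

3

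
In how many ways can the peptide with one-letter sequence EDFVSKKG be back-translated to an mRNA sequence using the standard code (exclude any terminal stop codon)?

Glu: 2 codons.
Asp: 2 codons.
Phe: 2 codons.
Val: 4 codons.
Ser: 6 codons.
Lys: 2 codons.
Lys: 2 codons.
Gly: 4 codons.
2 × 2 × 2 × 4 × 6 × 2 × 2 × 4 = 3072.

3072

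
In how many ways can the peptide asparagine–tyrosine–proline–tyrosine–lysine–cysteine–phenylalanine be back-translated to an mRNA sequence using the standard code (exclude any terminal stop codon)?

256

Asn: 2 codons.
Tyr: 2 codons.
Pro: 4 codons.
Tyr: 2 codons.
Lys: 2 codons.
Cys: 2 codons.
Phe: 2 codons.
2 × 2 × 4 × 2 × 2 × 2 × 2 = 256.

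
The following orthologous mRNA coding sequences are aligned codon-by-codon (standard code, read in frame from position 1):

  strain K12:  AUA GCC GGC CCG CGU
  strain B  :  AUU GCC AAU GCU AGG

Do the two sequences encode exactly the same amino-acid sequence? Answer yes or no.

no

Codon 1: AUA Ile / AUU Ile — synonymous.
Codon 2: GCC Ala / GCC Ala — identical.
Codon 3: GGC Gly / AAU Asn — nonsynonymous.
Codon 4: CCG Pro / GCU Ala — nonsynonymous.
Codon 5: CGU Arg / AGG Arg — synonymous.
Nonsynonymous differences: 2 → different protein.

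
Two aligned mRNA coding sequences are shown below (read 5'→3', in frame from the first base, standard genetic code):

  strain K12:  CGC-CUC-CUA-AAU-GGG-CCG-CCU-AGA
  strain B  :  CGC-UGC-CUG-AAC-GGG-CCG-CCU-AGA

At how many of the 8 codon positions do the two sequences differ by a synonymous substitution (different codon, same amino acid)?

Codon 1: CGC Arg / CGC Arg — identical.
Codon 2: CUC Leu / UGC Cys — nonsynonymous.
Codon 3: CUA Leu / CUG Leu — synonymous.
Codon 4: AAU Asn / AAC Asn — synonymous.
Codon 5: GGG Gly / GGG Gly — identical.
Codon 6: CCG Pro / CCG Pro — identical.
Codon 7: CCU Pro / CCU Pro — identical.
Codon 8: AGA Arg / AGA Arg — identical.
Synonymous differences: 2.

2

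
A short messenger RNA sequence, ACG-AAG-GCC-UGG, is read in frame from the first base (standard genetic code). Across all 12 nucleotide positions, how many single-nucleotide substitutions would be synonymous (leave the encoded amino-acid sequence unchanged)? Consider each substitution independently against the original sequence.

7

Codon 1 (ACG, Thr): 3 synonymous substitutions.
Codon 2 (AAG, Lys): 1 synonymous substitution.
Codon 3 (GCC, Ala): 3 synonymous substitutions.
Codon 4 (UGG, Trp): 0 synonymous substitutions.
Total: 3 + 1 + 3 + 0 = 7.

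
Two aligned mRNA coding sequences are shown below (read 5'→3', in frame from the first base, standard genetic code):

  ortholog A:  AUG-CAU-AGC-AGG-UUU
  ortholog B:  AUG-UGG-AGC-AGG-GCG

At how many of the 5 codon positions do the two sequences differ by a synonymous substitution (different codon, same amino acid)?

Codon 1: AUG Met / AUG Met — identical.
Codon 2: CAU His / UGG Trp — nonsynonymous.
Codon 3: AGC Ser / AGC Ser — identical.
Codon 4: AGG Arg / AGG Arg — identical.
Codon 5: UUU Phe / GCG Ala — nonsynonymous.
Synonymous differences: 0.

0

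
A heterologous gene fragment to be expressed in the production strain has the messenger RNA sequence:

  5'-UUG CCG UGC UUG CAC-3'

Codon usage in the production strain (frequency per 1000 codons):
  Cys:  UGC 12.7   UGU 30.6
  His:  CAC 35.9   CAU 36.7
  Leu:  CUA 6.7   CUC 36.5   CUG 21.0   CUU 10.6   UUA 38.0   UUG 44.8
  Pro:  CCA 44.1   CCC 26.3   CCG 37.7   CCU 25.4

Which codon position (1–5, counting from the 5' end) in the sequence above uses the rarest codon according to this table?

3

Codon 1 UUG (Leu): 44.8 per 1000.
Codon 2 CCG (Pro): 37.7 per 1000.
Codon 3 UGC (Cys): 12.7 per 1000.
Codon 4 UUG (Leu): 44.8 per 1000.
Codon 5 CAC (His): 35.9 per 1000.
Lowest frequency is 12.7 at codon 3.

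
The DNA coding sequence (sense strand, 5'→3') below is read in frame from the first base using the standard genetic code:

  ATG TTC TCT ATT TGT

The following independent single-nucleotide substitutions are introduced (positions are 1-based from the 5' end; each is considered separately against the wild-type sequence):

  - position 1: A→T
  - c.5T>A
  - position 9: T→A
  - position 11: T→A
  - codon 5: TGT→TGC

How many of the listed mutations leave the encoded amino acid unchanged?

Codon 1: ATG (Met) → TTG (Leu) — missense.
Codon 2: TTC (Phe) → TAC (Tyr) — missense.
Codon 3: TCT (Ser) → TCA (Ser) — synonymous.
Codon 4: ATT (Ile) → AAT (Asn) — missense.
Codon 5: TGT (Cys) → TGC (Cys) — synonymous.
Synonymous: 2 of 5.

2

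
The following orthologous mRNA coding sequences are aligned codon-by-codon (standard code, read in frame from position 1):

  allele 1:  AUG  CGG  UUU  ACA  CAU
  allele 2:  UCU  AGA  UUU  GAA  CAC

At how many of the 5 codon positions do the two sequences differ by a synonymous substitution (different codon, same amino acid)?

2

Codon 1: AUG Met / UCU Ser — nonsynonymous.
Codon 2: CGG Arg / AGA Arg — synonymous.
Codon 3: UUU Phe / UUU Phe — identical.
Codon 4: ACA Thr / GAA Glu — nonsynonymous.
Codon 5: CAU His / CAC His — synonymous.
Synonymous differences: 2.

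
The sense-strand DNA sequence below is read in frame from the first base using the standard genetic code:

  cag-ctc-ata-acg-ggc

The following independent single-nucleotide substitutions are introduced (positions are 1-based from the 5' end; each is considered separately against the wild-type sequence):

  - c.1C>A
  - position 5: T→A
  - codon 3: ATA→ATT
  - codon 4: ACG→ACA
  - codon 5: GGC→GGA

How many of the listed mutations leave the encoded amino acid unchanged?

Codon 1: CAG (Gln) → AAG (Lys) — missense.
Codon 2: CTC (Leu) → CAC (His) — missense.
Codon 3: ATA (Ile) → ATT (Ile) — synonymous.
Codon 4: ACG (Thr) → ACA (Thr) — synonymous.
Codon 5: GGC (Gly) → GGA (Gly) — synonymous.
Synonymous: 3 of 5.

3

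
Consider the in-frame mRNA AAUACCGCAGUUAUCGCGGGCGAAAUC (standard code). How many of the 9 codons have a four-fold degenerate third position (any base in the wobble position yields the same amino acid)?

5

Codon 1 AAU (Asn): third position 2-fold.
Codon 2 ACC (Thr): third position 4-fold.
Codon 3 GCA (Ala): third position 4-fold.
Codon 4 GUU (Val): third position 4-fold.
Codon 5 AUC (Ile): third position 3-fold.
Codon 6 GCG (Ala): third position 4-fold.
Codon 7 GGC (Gly): third position 4-fold.
Codon 8 GAA (Glu): third position 2-fold.
Codon 9 AUC (Ile): third position 3-fold.
Four-fold degenerate third positions: 5.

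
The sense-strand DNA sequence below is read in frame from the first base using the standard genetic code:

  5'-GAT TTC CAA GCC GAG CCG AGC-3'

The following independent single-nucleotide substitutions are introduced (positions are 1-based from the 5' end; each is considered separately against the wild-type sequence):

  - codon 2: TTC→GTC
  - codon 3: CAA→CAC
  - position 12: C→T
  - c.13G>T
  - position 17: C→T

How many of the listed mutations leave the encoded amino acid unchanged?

Codon 2: TTC (Phe) → GTC (Val) — missense.
Codon 3: CAA (Gln) → CAC (His) — missense.
Codon 4: GCC (Ala) → GCT (Ala) — synonymous.
Codon 5: GAG (Glu) → TAG (Stop) — nonsense.
Codon 6: CCG (Pro) → CTG (Leu) — missense.
Synonymous: 1 of 5.

1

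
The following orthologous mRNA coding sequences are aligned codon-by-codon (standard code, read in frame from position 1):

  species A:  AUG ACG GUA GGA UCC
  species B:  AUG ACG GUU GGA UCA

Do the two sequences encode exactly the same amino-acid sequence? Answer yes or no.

yes

Codon 1: AUG Met / AUG Met — identical.
Codon 2: ACG Thr / ACG Thr — identical.
Codon 3: GUA Val / GUU Val — synonymous.
Codon 4: GGA Gly / GGA Gly — identical.
Codon 5: UCC Ser / UCA Ser — synonymous.
Nonsynonymous differences: 0 → same protein.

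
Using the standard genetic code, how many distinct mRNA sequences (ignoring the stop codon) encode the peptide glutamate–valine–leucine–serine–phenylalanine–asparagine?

1152

Glu: 2 codons.
Val: 4 codons.
Leu: 6 codons.
Ser: 6 codons.
Phe: 2 codons.
Asn: 2 codons.
2 × 4 × 6 × 6 × 2 × 2 = 1152.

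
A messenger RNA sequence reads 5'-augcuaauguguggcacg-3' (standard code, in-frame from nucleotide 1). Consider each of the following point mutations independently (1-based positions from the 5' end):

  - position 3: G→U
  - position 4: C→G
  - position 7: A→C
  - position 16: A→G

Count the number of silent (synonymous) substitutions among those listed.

0

Codon 1: AUG (Met) → AUU (Ile) — missense.
Codon 2: CUA (Leu) → GUA (Val) — missense.
Codon 3: AUG (Met) → CUG (Leu) — missense.
Codon 6: ACG (Thr) → GCG (Ala) — missense.
Synonymous: 0 of 4.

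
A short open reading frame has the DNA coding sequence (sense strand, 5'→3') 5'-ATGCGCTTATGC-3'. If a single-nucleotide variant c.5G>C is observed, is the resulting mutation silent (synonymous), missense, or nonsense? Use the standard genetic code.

Position 5 falls in codon 2: CGC → Arg.
After the substitution the codon is CCC → Pro.
Arg ≠ Pro, so this is a missense mutation.

missense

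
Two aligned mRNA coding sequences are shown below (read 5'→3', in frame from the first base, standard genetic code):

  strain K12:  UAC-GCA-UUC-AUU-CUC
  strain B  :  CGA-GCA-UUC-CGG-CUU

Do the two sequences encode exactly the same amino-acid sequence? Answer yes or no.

no

Codon 1: UAC Tyr / CGA Arg — nonsynonymous.
Codon 2: GCA Ala / GCA Ala — identical.
Codon 3: UUC Phe / UUC Phe — identical.
Codon 4: AUU Ile / CGG Arg — nonsynonymous.
Codon 5: CUC Leu / CUU Leu — synonymous.
Nonsynonymous differences: 2 → different protein.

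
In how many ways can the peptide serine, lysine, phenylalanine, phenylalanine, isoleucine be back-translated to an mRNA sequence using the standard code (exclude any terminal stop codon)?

144

Ser: 6 codons.
Lys: 2 codons.
Phe: 2 codons.
Phe: 2 codons.
Ile: 3 codons.
6 × 2 × 2 × 2 × 3 = 144.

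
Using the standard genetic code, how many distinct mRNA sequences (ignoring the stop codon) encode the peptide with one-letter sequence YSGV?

Tyr: 2 codons.
Ser: 6 codons.
Gly: 4 codons.
Val: 4 codons.
2 × 6 × 4 × 4 = 192.

192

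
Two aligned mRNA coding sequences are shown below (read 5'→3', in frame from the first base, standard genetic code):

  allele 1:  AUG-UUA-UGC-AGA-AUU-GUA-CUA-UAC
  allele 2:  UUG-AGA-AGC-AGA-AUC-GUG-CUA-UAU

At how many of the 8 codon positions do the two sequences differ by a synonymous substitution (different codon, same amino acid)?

3

Codon 1: AUG Met / UUG Leu — nonsynonymous.
Codon 2: UUA Leu / AGA Arg — nonsynonymous.
Codon 3: UGC Cys / AGC Ser — nonsynonymous.
Codon 4: AGA Arg / AGA Arg — identical.
Codon 5: AUU Ile / AUC Ile — synonymous.
Codon 6: GUA Val / GUG Val — synonymous.
Codon 7: CUA Leu / CUA Leu — identical.
Codon 8: UAC Tyr / UAU Tyr — synonymous.
Synonymous differences: 3.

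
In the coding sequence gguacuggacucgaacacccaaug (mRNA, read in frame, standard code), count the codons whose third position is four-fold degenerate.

Codon 1 GGU (Gly): third position 4-fold.
Codon 2 ACU (Thr): third position 4-fold.
Codon 3 GGA (Gly): third position 4-fold.
Codon 4 CUC (Leu): third position 4-fold.
Codon 5 GAA (Glu): third position 2-fold.
Codon 6 CAC (His): third position 2-fold.
Codon 7 CCA (Pro): third position 4-fold.
Codon 8 AUG (Met): third position 1-fold.
Four-fold degenerate third positions: 5.

5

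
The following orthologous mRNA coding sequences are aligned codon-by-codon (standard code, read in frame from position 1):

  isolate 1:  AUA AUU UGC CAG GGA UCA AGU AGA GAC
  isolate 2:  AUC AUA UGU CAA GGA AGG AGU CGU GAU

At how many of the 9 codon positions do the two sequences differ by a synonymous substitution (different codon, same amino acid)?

Codon 1: AUA Ile / AUC Ile — synonymous.
Codon 2: AUU Ile / AUA Ile — synonymous.
Codon 3: UGC Cys / UGU Cys — synonymous.
Codon 4: CAG Gln / CAA Gln — synonymous.
Codon 5: GGA Gly / GGA Gly — identical.
Codon 6: UCA Ser / AGG Arg — nonsynonymous.
Codon 7: AGU Ser / AGU Ser — identical.
Codon 8: AGA Arg / CGU Arg — synonymous.
Codon 9: GAC Asp / GAU Asp — synonymous.
Synonymous differences: 6.

6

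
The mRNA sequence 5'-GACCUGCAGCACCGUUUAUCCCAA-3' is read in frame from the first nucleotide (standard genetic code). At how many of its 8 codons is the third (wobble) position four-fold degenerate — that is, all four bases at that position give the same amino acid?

3

Codon 1 GAC (Asp): third position 2-fold.
Codon 2 CUG (Leu): third position 4-fold.
Codon 3 CAG (Gln): third position 2-fold.
Codon 4 CAC (His): third position 2-fold.
Codon 5 CGU (Arg): third position 4-fold.
Codon 6 UUA (Leu): third position 2-fold.
Codon 7 UCC (Ser): third position 4-fold.
Codon 8 CAA (Gln): third position 2-fold.
Four-fold degenerate third positions: 3.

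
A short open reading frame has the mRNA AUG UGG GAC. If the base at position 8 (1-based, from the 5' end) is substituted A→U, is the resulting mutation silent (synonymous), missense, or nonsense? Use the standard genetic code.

missense

Position 8 falls in codon 3: GAC → Asp.
After the substitution the codon is GUC → Val.
Asp ≠ Val, so this is a missense mutation.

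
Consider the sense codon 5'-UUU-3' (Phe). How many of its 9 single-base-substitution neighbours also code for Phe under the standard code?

1

Position 1: none → 0 synonymous.
Position 2: none → 0 synonymous.
Position 3: UUC → 1 synonymous.
Total: 0 + 0 + 1 = 1.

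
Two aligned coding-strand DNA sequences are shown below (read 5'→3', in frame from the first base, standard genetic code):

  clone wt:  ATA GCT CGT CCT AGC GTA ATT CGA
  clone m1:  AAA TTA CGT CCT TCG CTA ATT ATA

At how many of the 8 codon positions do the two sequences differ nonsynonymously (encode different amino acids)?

4

Codon 1: ATA Ile / AAA Lys — nonsynonymous.
Codon 2: GCT Ala / TTA Leu — nonsynonymous.
Codon 3: CGT Arg / CGT Arg — identical.
Codon 4: CCT Pro / CCT Pro — identical.
Codon 5: AGC Ser / TCG Ser — synonymous.
Codon 6: GTA Val / CTA Leu — nonsynonymous.
Codon 7: ATT Ile / ATT Ile — identical.
Codon 8: CGA Arg / ATA Ile — nonsynonymous.
Nonsynonymous differences: 4.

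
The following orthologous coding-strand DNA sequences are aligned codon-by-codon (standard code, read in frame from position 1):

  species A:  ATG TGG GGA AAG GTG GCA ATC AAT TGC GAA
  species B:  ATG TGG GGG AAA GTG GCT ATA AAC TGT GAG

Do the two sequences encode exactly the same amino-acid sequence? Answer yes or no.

Codon 1: ATG Met / ATG Met — identical.
Codon 2: TGG Trp / TGG Trp — identical.
Codon 3: GGA Gly / GGG Gly — synonymous.
Codon 4: AAG Lys / AAA Lys — synonymous.
Codon 5: GTG Val / GTG Val — identical.
Codon 6: GCA Ala / GCT Ala — synonymous.
Codon 7: ATC Ile / ATA Ile — synonymous.
Codon 8: AAT Asn / AAC Asn — synonymous.
Codon 9: TGC Cys / TGT Cys — synonymous.
Codon 10: GAA Glu / GAG Glu — synonymous.
Nonsynonymous differences: 0 → same protein.

yes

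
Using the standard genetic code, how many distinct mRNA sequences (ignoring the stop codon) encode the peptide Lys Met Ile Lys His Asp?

48

Lys: 2 codons.
Met: 1 codon.
Ile: 3 codons.
Lys: 2 codons.
His: 2 codons.
Asp: 2 codons.
2 × 1 × 3 × 2 × 2 × 2 = 48.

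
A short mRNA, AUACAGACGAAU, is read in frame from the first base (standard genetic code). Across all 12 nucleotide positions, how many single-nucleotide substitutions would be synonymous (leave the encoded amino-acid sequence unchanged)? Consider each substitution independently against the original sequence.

Codon 1 (AUA, Ile): 2 synonymous substitutions.
Codon 2 (CAG, Gln): 1 synonymous substitution.
Codon 3 (ACG, Thr): 3 synonymous substitutions.
Codon 4 (AAU, Asn): 1 synonymous substitution.
Total: 2 + 1 + 3 + 1 = 7.

7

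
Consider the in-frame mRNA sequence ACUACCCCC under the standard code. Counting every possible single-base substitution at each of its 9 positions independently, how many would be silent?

Codon 1 (ACU, Thr): 3 synonymous substitutions.
Codon 2 (ACC, Thr): 3 synonymous substitutions.
Codon 3 (CCC, Pro): 3 synonymous substitutions.
Total: 3 + 3 + 3 = 9.

9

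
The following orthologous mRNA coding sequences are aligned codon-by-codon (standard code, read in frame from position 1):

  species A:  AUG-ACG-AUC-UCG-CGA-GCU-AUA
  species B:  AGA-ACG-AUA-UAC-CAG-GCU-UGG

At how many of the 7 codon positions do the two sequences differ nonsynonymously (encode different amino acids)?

4

Codon 1: AUG Met / AGA Arg — nonsynonymous.
Codon 2: ACG Thr / ACG Thr — identical.
Codon 3: AUC Ile / AUA Ile — synonymous.
Codon 4: UCG Ser / UAC Tyr — nonsynonymous.
Codon 5: CGA Arg / CAG Gln — nonsynonymous.
Codon 6: GCU Ala / GCU Ala — identical.
Codon 7: AUA Ile / UGG Trp — nonsynonymous.
Nonsynonymous differences: 4.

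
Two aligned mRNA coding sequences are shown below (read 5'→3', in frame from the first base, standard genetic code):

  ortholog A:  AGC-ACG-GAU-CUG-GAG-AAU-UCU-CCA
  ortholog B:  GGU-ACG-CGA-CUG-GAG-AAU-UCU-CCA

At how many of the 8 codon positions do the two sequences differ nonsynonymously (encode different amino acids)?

2

Codon 1: AGC Ser / GGU Gly — nonsynonymous.
Codon 2: ACG Thr / ACG Thr — identical.
Codon 3: GAU Asp / CGA Arg — nonsynonymous.
Codon 4: CUG Leu / CUG Leu — identical.
Codon 5: GAG Glu / GAG Glu — identical.
Codon 6: AAU Asn / AAU Asn — identical.
Codon 7: UCU Ser / UCU Ser — identical.
Codon 8: CCA Pro / CCA Pro — identical.
Nonsynonymous differences: 2.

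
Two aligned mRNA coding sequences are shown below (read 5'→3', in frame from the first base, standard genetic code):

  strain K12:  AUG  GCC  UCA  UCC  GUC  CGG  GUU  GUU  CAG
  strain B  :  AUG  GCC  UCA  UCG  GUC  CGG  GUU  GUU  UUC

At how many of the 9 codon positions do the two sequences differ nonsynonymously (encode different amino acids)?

1

Codon 1: AUG Met / AUG Met — identical.
Codon 2: GCC Ala / GCC Ala — identical.
Codon 3: UCA Ser / UCA Ser — identical.
Codon 4: UCC Ser / UCG Ser — synonymous.
Codon 5: GUC Val / GUC Val — identical.
Codon 6: CGG Arg / CGG Arg — identical.
Codon 7: GUU Val / GUU Val — identical.
Codon 8: GUU Val / GUU Val — identical.
Codon 9: CAG Gln / UUC Phe — nonsynonymous.
Nonsynonymous differences: 1.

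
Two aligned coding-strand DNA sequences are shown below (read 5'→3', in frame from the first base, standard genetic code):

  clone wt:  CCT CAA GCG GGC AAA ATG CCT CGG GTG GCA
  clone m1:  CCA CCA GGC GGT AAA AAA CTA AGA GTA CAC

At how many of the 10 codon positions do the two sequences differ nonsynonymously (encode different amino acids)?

Codon 1: CCT Pro / CCA Pro — synonymous.
Codon 2: CAA Gln / CCA Pro — nonsynonymous.
Codon 3: GCG Ala / GGC Gly — nonsynonymous.
Codon 4: GGC Gly / GGT Gly — synonymous.
Codon 5: AAA Lys / AAA Lys — identical.
Codon 6: ATG Met / AAA Lys — nonsynonymous.
Codon 7: CCT Pro / CTA Leu — nonsynonymous.
Codon 8: CGG Arg / AGA Arg — synonymous.
Codon 9: GTG Val / GTA Val — synonymous.
Codon 10: GCA Ala / CAC His — nonsynonymous.
Nonsynonymous differences: 5.

5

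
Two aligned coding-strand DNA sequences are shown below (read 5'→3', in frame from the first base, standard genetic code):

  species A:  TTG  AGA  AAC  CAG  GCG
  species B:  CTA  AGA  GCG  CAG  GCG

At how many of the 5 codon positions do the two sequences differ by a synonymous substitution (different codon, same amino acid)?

Codon 1: TTG Leu / CTA Leu — synonymous.
Codon 2: AGA Arg / AGA Arg — identical.
Codon 3: AAC Asn / GCG Ala — nonsynonymous.
Codon 4: CAG Gln / CAG Gln — identical.
Codon 5: GCG Ala / GCG Ala — identical.
Synonymous differences: 1.

1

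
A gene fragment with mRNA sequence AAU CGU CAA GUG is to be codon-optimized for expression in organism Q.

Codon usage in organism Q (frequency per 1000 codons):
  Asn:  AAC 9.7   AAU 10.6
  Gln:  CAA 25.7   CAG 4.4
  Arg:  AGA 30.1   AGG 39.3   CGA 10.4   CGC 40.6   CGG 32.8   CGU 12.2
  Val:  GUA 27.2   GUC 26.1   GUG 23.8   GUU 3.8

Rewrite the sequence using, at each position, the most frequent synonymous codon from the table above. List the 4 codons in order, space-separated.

Codon 1 (Asn): best is AAU at 10.6.
Codon 2 (Arg): best is CGC at 40.6.
Codon 3 (Gln): best is CAA at 25.7.
Codon 4 (Val): best is GUA at 27.2.

AAU CGC CAA GUA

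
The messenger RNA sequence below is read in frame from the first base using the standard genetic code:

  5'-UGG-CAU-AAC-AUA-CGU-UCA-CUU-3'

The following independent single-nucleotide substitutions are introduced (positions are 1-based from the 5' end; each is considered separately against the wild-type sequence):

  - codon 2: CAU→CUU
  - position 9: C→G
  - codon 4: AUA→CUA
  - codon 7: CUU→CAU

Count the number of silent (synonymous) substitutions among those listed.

0

Codon 2: CAU (His) → CUU (Leu) — missense.
Codon 3: AAC (Asn) → AAG (Lys) — missense.
Codon 4: AUA (Ile) → CUA (Leu) — missense.
Codon 7: CUU (Leu) → CAU (His) — missense.
Synonymous: 0 of 4.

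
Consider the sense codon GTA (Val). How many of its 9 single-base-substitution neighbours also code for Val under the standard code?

3

Position 1: none → 0 synonymous.
Position 2: none → 0 synonymous.
Position 3: GTT, GTC, GTG → 3 synonymous.
Total: 0 + 0 + 3 = 3.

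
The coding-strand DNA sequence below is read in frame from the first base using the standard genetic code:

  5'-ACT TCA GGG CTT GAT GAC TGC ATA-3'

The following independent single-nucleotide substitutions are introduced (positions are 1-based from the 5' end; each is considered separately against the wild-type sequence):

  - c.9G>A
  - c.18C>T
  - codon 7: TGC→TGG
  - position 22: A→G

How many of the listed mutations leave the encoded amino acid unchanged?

Codon 3: GGG (Gly) → GGA (Gly) — synonymous.
Codon 6: GAC (Asp) → GAT (Asp) — synonymous.
Codon 7: TGC (Cys) → TGG (Trp) — missense.
Codon 8: ATA (Ile) → GTA (Val) — missense.
Synonymous: 2 of 4.

2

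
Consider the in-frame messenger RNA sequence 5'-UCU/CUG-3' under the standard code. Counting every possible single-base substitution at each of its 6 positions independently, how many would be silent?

Codon 1 (UCU, Ser): 3 synonymous substitutions.
Codon 2 (CUG, Leu): 4 synonymous substitutions.
Total: 3 + 4 = 7.

7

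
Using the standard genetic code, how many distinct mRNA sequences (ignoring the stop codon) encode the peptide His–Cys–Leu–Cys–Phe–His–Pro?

768

His: 2 codons.
Cys: 2 codons.
Leu: 6 codons.
Cys: 2 codons.
Phe: 2 codons.
His: 2 codons.
Pro: 4 codons.
2 × 2 × 6 × 2 × 2 × 2 × 4 = 768.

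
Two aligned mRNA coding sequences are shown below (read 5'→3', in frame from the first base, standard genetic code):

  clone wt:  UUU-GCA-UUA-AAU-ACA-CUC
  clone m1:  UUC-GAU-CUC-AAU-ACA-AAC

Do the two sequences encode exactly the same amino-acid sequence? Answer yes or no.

no

Codon 1: UUU Phe / UUC Phe — synonymous.
Codon 2: GCA Ala / GAU Asp — nonsynonymous.
Codon 3: UUA Leu / CUC Leu — synonymous.
Codon 4: AAU Asn / AAU Asn — identical.
Codon 5: ACA Thr / ACA Thr — identical.
Codon 6: CUC Leu / AAC Asn — nonsynonymous.
Nonsynonymous differences: 2 → different protein.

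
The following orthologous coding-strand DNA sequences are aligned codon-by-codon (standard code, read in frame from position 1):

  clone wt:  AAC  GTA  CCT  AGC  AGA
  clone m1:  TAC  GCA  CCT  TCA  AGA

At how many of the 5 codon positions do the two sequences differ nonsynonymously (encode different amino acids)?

2

Codon 1: AAC Asn / TAC Tyr — nonsynonymous.
Codon 2: GTA Val / GCA Ala — nonsynonymous.
Codon 3: CCT Pro / CCT Pro — identical.
Codon 4: AGC Ser / TCA Ser — synonymous.
Codon 5: AGA Arg / AGA Arg — identical.
Nonsynonymous differences: 2.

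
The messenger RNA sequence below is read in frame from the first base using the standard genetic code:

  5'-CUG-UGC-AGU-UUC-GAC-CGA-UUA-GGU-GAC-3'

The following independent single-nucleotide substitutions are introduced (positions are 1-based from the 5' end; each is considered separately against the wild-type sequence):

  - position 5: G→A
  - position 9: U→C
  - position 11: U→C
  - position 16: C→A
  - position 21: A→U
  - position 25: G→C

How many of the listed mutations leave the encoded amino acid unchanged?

2

Codon 2: UGC (Cys) → UAC (Tyr) — missense.
Codon 3: AGU (Ser) → AGC (Ser) — synonymous.
Codon 4: UUC (Phe) → UCC (Ser) — missense.
Codon 6: CGA (Arg) → AGA (Arg) — synonymous.
Codon 7: UUA (Leu) → UUU (Phe) — missense.
Codon 9: GAC (Asp) → CAC (His) — missense.
Synonymous: 2 of 6.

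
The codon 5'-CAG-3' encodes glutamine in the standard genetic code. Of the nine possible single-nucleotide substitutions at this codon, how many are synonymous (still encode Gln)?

1

Position 1: none → 0 synonymous.
Position 2: none → 0 synonymous.
Position 3: CAA → 1 synonymous.
Total: 0 + 0 + 1 = 1.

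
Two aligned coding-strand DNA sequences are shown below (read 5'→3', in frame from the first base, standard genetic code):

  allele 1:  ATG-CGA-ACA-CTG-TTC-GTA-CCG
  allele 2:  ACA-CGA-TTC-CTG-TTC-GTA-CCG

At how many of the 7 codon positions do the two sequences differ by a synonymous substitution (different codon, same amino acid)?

0

Codon 1: ATG Met / ACA Thr — nonsynonymous.
Codon 2: CGA Arg / CGA Arg — identical.
Codon 3: ACA Thr / TTC Phe — nonsynonymous.
Codon 4: CTG Leu / CTG Leu — identical.
Codon 5: TTC Phe / TTC Phe — identical.
Codon 6: GTA Val / GTA Val — identical.
Codon 7: CCG Pro / CCG Pro — identical.
Synonymous differences: 0.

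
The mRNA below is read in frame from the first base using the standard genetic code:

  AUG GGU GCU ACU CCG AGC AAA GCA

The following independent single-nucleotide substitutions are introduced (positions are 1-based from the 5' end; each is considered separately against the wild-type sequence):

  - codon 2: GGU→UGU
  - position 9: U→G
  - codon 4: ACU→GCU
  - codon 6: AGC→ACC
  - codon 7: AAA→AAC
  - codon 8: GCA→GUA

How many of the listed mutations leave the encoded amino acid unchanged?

1

Codon 2: GGU (Gly) → UGU (Cys) — missense.
Codon 3: GCU (Ala) → GCG (Ala) — synonymous.
Codon 4: ACU (Thr) → GCU (Ala) — missense.
Codon 6: AGC (Ser) → ACC (Thr) — missense.
Codon 7: AAA (Lys) → AAC (Asn) — missense.
Codon 8: GCA (Ala) → GUA (Val) — missense.
Synonymous: 1 of 6.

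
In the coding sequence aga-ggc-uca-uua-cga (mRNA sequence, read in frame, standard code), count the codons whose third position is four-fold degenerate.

Codon 1 AGA (Arg): third position 2-fold.
Codon 2 GGC (Gly): third position 4-fold.
Codon 3 UCA (Ser): third position 4-fold.
Codon 4 UUA (Leu): third position 2-fold.
Codon 5 CGA (Arg): third position 4-fold.
Four-fold degenerate third positions: 3.

3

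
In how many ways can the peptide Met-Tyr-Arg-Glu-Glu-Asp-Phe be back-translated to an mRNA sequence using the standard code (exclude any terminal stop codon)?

Met: 1 codon.
Tyr: 2 codons.
Arg: 6 codons.
Glu: 2 codons.
Glu: 2 codons.
Asp: 2 codons.
Phe: 2 codons.
1 × 2 × 6 × 2 × 2 × 2 × 2 = 192.

192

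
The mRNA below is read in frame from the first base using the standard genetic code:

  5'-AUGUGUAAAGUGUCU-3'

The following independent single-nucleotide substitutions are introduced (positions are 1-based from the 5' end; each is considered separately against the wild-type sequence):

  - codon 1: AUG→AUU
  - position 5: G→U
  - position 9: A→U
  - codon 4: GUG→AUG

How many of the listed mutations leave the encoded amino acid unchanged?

Codon 1: AUG (Met) → AUU (Ile) — missense.
Codon 2: UGU (Cys) → UUU (Phe) — missense.
Codon 3: AAA (Lys) → AAU (Asn) — missense.
Codon 4: GUG (Val) → AUG (Met) — missense.
Synonymous: 0 of 4.

0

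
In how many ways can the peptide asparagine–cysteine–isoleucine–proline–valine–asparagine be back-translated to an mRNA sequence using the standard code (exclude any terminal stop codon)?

384

Asn: 2 codons.
Cys: 2 codons.
Ile: 3 codons.
Pro: 4 codons.
Val: 4 codons.
Asn: 2 codons.
2 × 2 × 3 × 4 × 4 × 2 = 384.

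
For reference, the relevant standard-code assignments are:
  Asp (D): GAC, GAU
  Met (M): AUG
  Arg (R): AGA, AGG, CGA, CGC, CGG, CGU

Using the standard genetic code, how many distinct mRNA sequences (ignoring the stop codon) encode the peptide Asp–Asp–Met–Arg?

24

Asp: 2 codons.
Asp: 2 codons.
Met: 1 codon.
Arg: 6 codons.
2 × 2 × 1 × 6 = 24.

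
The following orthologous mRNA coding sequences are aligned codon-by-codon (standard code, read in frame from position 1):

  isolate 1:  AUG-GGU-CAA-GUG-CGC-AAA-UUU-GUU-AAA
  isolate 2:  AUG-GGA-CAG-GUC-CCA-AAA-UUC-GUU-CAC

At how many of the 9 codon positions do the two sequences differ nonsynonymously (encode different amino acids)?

2

Codon 1: AUG Met / AUG Met — identical.
Codon 2: GGU Gly / GGA Gly — synonymous.
Codon 3: CAA Gln / CAG Gln — synonymous.
Codon 4: GUG Val / GUC Val — synonymous.
Codon 5: CGC Arg / CCA Pro — nonsynonymous.
Codon 6: AAA Lys / AAA Lys — identical.
Codon 7: UUU Phe / UUC Phe — synonymous.
Codon 8: GUU Val / GUU Val — identical.
Codon 9: AAA Lys / CAC His — nonsynonymous.
Nonsynonymous differences: 2.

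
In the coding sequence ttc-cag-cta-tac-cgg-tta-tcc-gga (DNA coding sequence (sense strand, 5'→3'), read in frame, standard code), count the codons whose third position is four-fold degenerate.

4

Codon 1 TTC (Phe): third position 2-fold.
Codon 2 CAG (Gln): third position 2-fold.
Codon 3 CTA (Leu): third position 4-fold.
Codon 4 TAC (Tyr): third position 2-fold.
Codon 5 CGG (Arg): third position 4-fold.
Codon 6 TTA (Leu): third position 2-fold.
Codon 7 TCC (Ser): third position 4-fold.
Codon 8 GGA (Gly): third position 4-fold.
Four-fold degenerate third positions: 4.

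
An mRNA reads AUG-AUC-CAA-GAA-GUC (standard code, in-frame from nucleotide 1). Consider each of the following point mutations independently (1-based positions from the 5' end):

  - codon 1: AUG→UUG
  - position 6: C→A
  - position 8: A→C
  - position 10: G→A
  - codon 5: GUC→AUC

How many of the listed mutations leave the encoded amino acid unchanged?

1

Codon 1: AUG (Met) → UUG (Leu) — missense.
Codon 2: AUC (Ile) → AUA (Ile) — synonymous.
Codon 3: CAA (Gln) → CCA (Pro) — missense.
Codon 4: GAA (Glu) → AAA (Lys) — missense.
Codon 5: GUC (Val) → AUC (Ile) — missense.
Synonymous: 1 of 5.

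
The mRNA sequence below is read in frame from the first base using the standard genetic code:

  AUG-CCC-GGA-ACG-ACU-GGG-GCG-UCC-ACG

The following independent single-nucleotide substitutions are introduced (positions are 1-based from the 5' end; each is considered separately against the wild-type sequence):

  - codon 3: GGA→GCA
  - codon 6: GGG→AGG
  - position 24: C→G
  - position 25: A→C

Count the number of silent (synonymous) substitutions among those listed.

1

Codon 3: GGA (Gly) → GCA (Ala) — missense.
Codon 6: GGG (Gly) → AGG (Arg) — missense.
Codon 8: UCC (Ser) → UCG (Ser) — synonymous.
Codon 9: ACG (Thr) → CCG (Pro) — missense.
Synonymous: 1 of 4.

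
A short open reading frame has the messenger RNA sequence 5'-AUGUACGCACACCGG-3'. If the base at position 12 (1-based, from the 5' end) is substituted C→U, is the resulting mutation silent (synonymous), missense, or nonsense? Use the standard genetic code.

silent

Position 12 falls in codon 4: CAC → His.
After the substitution the codon is CAU → His.
Both encode His, so the change is synonymous.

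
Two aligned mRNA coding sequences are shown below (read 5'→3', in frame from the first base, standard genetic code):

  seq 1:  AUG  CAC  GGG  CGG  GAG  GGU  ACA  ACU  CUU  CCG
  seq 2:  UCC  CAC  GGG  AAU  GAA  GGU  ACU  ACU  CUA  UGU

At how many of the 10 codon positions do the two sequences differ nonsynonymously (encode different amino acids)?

Codon 1: AUG Met / UCC Ser — nonsynonymous.
Codon 2: CAC His / CAC His — identical.
Codon 3: GGG Gly / GGG Gly — identical.
Codon 4: CGG Arg / AAU Asn — nonsynonymous.
Codon 5: GAG Glu / GAA Glu — synonymous.
Codon 6: GGU Gly / GGU Gly — identical.
Codon 7: ACA Thr / ACU Thr — synonymous.
Codon 8: ACU Thr / ACU Thr — identical.
Codon 9: CUU Leu / CUA Leu — synonymous.
Codon 10: CCG Pro / UGU Cys — nonsynonymous.
Nonsynonymous differences: 3.

3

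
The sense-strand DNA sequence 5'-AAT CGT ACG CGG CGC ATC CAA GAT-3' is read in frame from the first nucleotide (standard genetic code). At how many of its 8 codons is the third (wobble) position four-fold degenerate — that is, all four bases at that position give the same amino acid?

4

Codon 1 AAT (Asn): third position 2-fold.
Codon 2 CGT (Arg): third position 4-fold.
Codon 3 ACG (Thr): third position 4-fold.
Codon 4 CGG (Arg): third position 4-fold.
Codon 5 CGC (Arg): third position 4-fold.
Codon 6 ATC (Ile): third position 3-fold.
Codon 7 CAA (Gln): third position 2-fold.
Codon 8 GAT (Asp): third position 2-fold.
Four-fold degenerate third positions: 4.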